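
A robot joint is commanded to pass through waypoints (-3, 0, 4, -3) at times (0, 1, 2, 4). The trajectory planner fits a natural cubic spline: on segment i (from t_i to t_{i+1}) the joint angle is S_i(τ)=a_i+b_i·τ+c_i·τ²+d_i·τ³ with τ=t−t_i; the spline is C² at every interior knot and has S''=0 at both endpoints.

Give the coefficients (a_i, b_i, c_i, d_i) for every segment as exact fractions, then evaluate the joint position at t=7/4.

  seg 0: a=-3 b=111/46 c=0 d=27/46
  seg 1: a=0 b=96/23 c=81/46 d=-89/46
  seg 2: a=4 b=87/46 c=-93/23 d=31/46
S(7/4) = 423/128

Δ: Δ0=3, Δ1=4, Δ2=-7/2
row 1: diag=4, rhs=6; c'=1/4, d'=3/2
row 2: denom=6−1·1/4=23/4; d'=(-45−1·3/2)/(23/4)=-186/23
back: M2=-186/23
back: M1=3/2−1/4·-186/23=81/23
M: M0=0, M1=81/23, M2=-186/23, M3=0
seg 0: a=-3, c=M0/2=0, d=(M1−M0)/(6·1)=27/46, b=Δ0−h0·(2M0+M1)/6=111/46
seg 1: a=0, c=M1/2=81/46, d=(M2−M1)/(6·1)=-89/46, b=Δ1−h1·(2M1+M2)/6=96/23
seg 2: a=4, c=M2/2=-93/23, d=(M3−M2)/(6·2)=31/46, b=Δ2−h2·(2M2+M3)/6=87/46
t_q=7/4 → seg 1, τ=3/4; S=0+96/23·τ+81/46·τ²+-89/46·τ³=423/128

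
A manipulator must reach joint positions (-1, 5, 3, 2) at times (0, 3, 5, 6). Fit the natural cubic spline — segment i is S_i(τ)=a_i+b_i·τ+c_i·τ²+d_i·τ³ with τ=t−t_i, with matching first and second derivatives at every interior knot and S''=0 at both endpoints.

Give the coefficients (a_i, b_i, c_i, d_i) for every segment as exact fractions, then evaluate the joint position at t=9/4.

  seg 0: a=-1 b=83/28 c=0 d=-3/28
  seg 1: a=5 b=1/14 c=-27/28 d=3/14
  seg 2: a=3 b=-17/14 c=9/28 d=-3/28
S(9/4) = 1139/256

Δ: Δ0=2, Δ1=-1, Δ2=-1
row 1: diag=10, rhs=-18; c'=1/5, d'=-9/5
row 2: denom=6−2·1/5=28/5; d'=(0−2·-9/5)/(28/5)=9/14
back: M2=9/14
back: M1=-9/5−1/5·9/14=-27/14
M: M0=0, M1=-27/14, M2=9/14, M3=0
seg 0: a=-1, c=M0/2=0, d=(M1−M0)/(6·3)=-3/28, b=Δ0−h0·(2M0+M1)/6=83/28
seg 1: a=5, c=M1/2=-27/28, d=(M2−M1)/(6·2)=3/14, b=Δ1−h1·(2M1+M2)/6=1/14
seg 2: a=3, c=M2/2=9/28, d=(M3−M2)/(6·1)=-3/28, b=Δ2−h2·(2M2+M3)/6=-17/14
t_q=9/4 → seg 0, τ=9/4; S=-1+83/28·τ+0·τ²+-3/28·τ³=1139/256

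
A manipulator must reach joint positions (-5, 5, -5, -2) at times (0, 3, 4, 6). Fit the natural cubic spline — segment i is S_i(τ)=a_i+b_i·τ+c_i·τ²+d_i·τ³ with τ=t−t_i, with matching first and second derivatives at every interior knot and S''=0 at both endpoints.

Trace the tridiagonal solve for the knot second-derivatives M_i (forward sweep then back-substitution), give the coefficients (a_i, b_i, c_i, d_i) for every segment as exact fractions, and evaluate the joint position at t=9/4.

Δ: Δ0=10/3, Δ1=-10, Δ2=3/2
row 1: diag=8, rhs=-80; c'=1/8, d'=-10
row 2: denom=6−1·1/8=47/8; d'=(69−1·-10)/(47/8)=632/47
back: M2=632/47
back: M1=-10−1/8·632/47=-549/47
M: M0=0, M1=-549/47, M2=632/47, M3=0
seg 0: a=-5, c=M0/2=0, d=(M1−M0)/(6·3)=-61/94, b=Δ0−h0·(2M0+M1)/6=2587/282
seg 1: a=5, c=M1/2=-549/94, d=(M2−M1)/(6·1)=1181/282, b=Δ1−h1·(2M1+M2)/6=-1177/141
seg 2: a=-5, c=M2/2=316/47, d=(M3−M2)/(6·2)=-158/141, b=Δ2−h2·(2M2+M3)/6=-2105/282
t_q=9/4 → seg 0, τ=9/4; S=-5+2587/282·τ+0·τ²+-61/94·τ³=49627/6016

  seg 0: a=-5 b=2587/282 c=0 d=-61/94
  seg 1: a=5 b=-1177/141 c=-549/94 d=1181/282
  seg 2: a=-5 b=-2105/282 c=316/47 d=-158/141
S(9/4) = 49627/6016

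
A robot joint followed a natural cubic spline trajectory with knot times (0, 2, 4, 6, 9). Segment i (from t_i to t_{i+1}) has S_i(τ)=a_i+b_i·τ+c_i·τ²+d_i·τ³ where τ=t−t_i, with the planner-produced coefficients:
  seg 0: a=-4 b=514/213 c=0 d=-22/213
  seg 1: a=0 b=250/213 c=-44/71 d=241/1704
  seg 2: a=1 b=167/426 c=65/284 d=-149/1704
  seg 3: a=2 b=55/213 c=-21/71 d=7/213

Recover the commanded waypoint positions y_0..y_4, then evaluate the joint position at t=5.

y_0=-4 y_1=0 y_2=1 y_3=2 y_4=1
S(5) = 871/568

y_0 = S_0(0) = a_0 = -4
y_1 = S_1(0) = a_1 = 0
y_2 = S_2(0) = a_2 = 1
y_3 = S_3(0) = a_3 = 2
y_4 = S_3(3) = 1
t_q=5 is in segment 2 (τ=1); S_2(τ)=871/568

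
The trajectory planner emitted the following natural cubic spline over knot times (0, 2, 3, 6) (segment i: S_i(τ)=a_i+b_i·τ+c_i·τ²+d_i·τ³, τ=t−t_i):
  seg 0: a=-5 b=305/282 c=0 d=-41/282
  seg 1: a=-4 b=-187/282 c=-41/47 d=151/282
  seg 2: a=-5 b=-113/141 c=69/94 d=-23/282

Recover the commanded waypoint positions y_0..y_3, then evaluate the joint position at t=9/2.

y_0 = S_0(0) = a_0 = -5
y_1 = S_1(0) = a_1 = -4
y_2 = S_2(0) = a_2 = -5
y_3 = S_2(3) = -3
t_q=9/2 is in segment 2 (τ=3/2); S_2(τ)=-3629/752

y_0=-5 y_1=-4 y_2=-5 y_3=-3
S(9/2) = -3629/752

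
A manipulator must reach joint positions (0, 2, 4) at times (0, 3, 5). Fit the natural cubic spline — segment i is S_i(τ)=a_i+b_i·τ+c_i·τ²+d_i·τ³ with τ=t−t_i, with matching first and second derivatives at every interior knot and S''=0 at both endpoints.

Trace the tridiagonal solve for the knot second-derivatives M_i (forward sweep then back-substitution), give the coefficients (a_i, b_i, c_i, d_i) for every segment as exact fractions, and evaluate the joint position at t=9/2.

Δ: Δ0=2/3, Δ1=1
row 1: diag=10, rhs=2; c'=1/5, d'=1/5
back: M1=1/5
M: M0=0, M1=1/5, M2=0
seg 0: a=0, c=M0/2=0, d=(M1−M0)/(6·3)=1/90, b=Δ0−h0·(2M0+M1)/6=17/30
seg 1: a=2, c=M1/2=1/10, d=(M2−M1)/(6·2)=-1/60, b=Δ1−h1·(2M1+M2)/6=13/15
t_q=9/2 → seg 1, τ=3/2; S=2+13/15·τ+1/10·τ²+-1/60·τ³=111/32

  seg 0: a=0 b=17/30 c=0 d=1/90
  seg 1: a=2 b=13/15 c=1/10 d=-1/60
S(9/2) = 111/32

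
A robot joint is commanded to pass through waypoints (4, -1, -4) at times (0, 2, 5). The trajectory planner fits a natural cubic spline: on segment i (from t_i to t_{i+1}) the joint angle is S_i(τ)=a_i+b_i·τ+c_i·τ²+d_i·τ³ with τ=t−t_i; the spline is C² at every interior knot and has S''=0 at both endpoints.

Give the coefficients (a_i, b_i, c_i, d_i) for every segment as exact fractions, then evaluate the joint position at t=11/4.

Δ: Δ0=-5/2, Δ1=-1
row 1: diag=10, rhs=9; c'=3/10, d'=9/10
back: M1=9/10
M: M0=0, M1=9/10, M2=0
seg 0: a=4, c=M0/2=0, d=(M1−M0)/(6·2)=3/40, b=Δ0−h0·(2M0+M1)/6=-14/5
seg 1: a=-1, c=M1/2=9/20, d=(M2−M1)/(6·3)=-1/20, b=Δ1−h1·(2M1+M2)/6=-19/10
t_q=11/4 → seg 1, τ=3/4; S=-1+-19/10·τ+9/20·τ²+-1/20·τ³=-2807/1280

  seg 0: a=4 b=-14/5 c=0 d=3/40
  seg 1: a=-1 b=-19/10 c=9/20 d=-1/20
S(11/4) = -2807/1280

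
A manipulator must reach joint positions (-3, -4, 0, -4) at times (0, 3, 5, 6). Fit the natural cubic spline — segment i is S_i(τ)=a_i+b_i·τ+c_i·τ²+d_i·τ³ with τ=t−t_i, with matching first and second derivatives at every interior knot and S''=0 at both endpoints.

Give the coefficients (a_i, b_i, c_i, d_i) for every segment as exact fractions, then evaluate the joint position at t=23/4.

  seg 0: a=-3 b=-145/84 c=0 d=13/84
  seg 1: a=-4 b=103/42 c=39/28 d=-17/21
  seg 2: a=0 b=-71/42 c=-97/28 d=97/84
S(23/4) = -4891/1792

Δ: Δ0=-1/3, Δ1=2, Δ2=-4
row 1: diag=10, rhs=14; c'=1/5, d'=7/5
row 2: denom=6−2·1/5=28/5; d'=(-36−2·7/5)/(28/5)=-97/14
back: M2=-97/14
back: M1=7/5−1/5·-97/14=39/14
M: M0=0, M1=39/14, M2=-97/14, M3=0
seg 0: a=-3, c=M0/2=0, d=(M1−M0)/(6·3)=13/84, b=Δ0−h0·(2M0+M1)/6=-145/84
seg 1: a=-4, c=M1/2=39/28, d=(M2−M1)/(6·2)=-17/21, b=Δ1−h1·(2M1+M2)/6=103/42
seg 2: a=0, c=M2/2=-97/28, d=(M3−M2)/(6·1)=97/84, b=Δ2−h2·(2M2+M3)/6=-71/42
t_q=23/4 → seg 2, τ=3/4; S=0+-71/42·τ+-97/28·τ²+97/84·τ³=-4891/1792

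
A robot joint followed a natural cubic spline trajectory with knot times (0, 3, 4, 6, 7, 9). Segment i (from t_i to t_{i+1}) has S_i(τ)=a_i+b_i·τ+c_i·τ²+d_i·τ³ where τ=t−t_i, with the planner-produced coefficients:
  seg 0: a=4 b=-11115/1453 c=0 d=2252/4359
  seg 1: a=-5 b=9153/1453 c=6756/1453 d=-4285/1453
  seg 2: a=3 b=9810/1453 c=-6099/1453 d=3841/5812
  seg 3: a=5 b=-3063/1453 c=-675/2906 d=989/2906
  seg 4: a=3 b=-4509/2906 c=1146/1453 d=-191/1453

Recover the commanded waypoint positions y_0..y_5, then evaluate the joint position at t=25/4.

y_0=4 y_1=-5 y_2=3 y_3=5 y_4=3 y_5=2
S(25/4) = 830193/185984

y_0 = S_0(0) = a_0 = 4
y_1 = S_1(0) = a_1 = -5
y_2 = S_2(0) = a_2 = 3
y_3 = S_3(0) = a_3 = 5
y_4 = S_4(0) = a_4 = 3
y_5 = S_4(2) = 2
t_q=25/4 is in segment 3 (τ=1/4); S_3(τ)=830193/185984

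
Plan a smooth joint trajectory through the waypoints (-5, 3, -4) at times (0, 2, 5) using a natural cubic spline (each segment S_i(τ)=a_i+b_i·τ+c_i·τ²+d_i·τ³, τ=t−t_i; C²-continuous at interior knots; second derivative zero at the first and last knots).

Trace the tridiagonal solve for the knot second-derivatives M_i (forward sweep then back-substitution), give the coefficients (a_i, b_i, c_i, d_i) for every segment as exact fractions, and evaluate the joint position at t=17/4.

  seg 0: a=-5 b=79/15 c=0 d=-19/60
  seg 1: a=3 b=22/15 c=-19/10 d=19/90
S(17/4) = -117/128

Δ: Δ0=4, Δ1=-7/3
row 1: diag=10, rhs=-38; c'=3/10, d'=-19/5
back: M1=-19/5
M: M0=0, M1=-19/5, M2=0
seg 0: a=-5, c=M0/2=0, d=(M1−M0)/(6·2)=-19/60, b=Δ0−h0·(2M0+M1)/6=79/15
seg 1: a=3, c=M1/2=-19/10, d=(M2−M1)/(6·3)=19/90, b=Δ1−h1·(2M1+M2)/6=22/15
t_q=17/4 → seg 1, τ=9/4; S=3+22/15·τ+-19/10·τ²+19/90·τ³=-117/128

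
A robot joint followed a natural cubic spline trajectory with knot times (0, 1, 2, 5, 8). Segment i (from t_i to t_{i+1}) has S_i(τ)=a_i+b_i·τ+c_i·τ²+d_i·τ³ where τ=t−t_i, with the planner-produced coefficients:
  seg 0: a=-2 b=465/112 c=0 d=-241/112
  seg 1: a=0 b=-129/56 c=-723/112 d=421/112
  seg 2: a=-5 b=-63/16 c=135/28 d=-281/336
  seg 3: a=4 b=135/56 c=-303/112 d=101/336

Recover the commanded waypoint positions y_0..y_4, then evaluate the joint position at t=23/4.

y_0 = S_0(0) = a_0 = -2
y_1 = S_1(0) = a_1 = 0
y_2 = S_2(0) = a_2 = -5
y_3 = S_3(0) = a_3 = 4
y_4 = S_3(3) = -5
t_q=23/4 is in segment 3 (τ=3/4); S_3(τ)=4519/1024

y_0=-2 y_1=0 y_2=-5 y_3=4 y_4=-5
S(23/4) = 4519/1024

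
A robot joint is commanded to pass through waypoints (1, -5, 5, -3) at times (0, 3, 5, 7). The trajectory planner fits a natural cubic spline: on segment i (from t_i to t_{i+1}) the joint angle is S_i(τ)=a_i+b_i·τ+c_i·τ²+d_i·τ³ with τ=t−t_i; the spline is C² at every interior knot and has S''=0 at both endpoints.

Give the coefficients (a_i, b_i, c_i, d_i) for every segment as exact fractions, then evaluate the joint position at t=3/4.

  seg 0: a=1 b=-187/38 c=0 d=37/114
  seg 1: a=-5 b=73/19 c=111/38 d=-89/76
  seg 2: a=5 b=28/19 c=-78/19 d=13/19
S(3/4) = -6211/2432

Δ: Δ0=-2, Δ1=5, Δ2=-4
row 1: diag=10, rhs=42; c'=1/5, d'=21/5
row 2: denom=8−2·1/5=38/5; d'=(-54−2·21/5)/(38/5)=-156/19
back: M2=-156/19
back: M1=21/5−1/5·-156/19=111/19
M: M0=0, M1=111/19, M2=-156/19, M3=0
seg 0: a=1, c=M0/2=0, d=(M1−M0)/(6·3)=37/114, b=Δ0−h0·(2M0+M1)/6=-187/38
seg 1: a=-5, c=M1/2=111/38, d=(M2−M1)/(6·2)=-89/76, b=Δ1−h1·(2M1+M2)/6=73/19
seg 2: a=5, c=M2/2=-78/19, d=(M3−M2)/(6·2)=13/19, b=Δ2−h2·(2M2+M3)/6=28/19
t_q=3/4 → seg 0, τ=3/4; S=1+-187/38·τ+0·τ²+37/114·τ³=-6211/2432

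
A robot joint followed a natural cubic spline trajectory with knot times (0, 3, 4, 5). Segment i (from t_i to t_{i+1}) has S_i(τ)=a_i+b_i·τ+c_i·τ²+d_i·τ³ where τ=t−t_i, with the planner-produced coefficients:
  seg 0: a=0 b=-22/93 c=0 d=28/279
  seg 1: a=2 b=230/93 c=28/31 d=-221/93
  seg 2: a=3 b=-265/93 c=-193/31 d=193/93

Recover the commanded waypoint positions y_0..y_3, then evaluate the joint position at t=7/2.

y_0 = S_0(0) = a_0 = 0
y_1 = S_1(0) = a_1 = 2
y_2 = S_2(0) = a_2 = 3
y_3 = S_2(1) = -4
t_q=7/2 is in segment 1 (τ=1/2); S_1(τ)=785/248

y_0=0 y_1=2 y_2=3 y_3=-4
S(7/2) = 785/248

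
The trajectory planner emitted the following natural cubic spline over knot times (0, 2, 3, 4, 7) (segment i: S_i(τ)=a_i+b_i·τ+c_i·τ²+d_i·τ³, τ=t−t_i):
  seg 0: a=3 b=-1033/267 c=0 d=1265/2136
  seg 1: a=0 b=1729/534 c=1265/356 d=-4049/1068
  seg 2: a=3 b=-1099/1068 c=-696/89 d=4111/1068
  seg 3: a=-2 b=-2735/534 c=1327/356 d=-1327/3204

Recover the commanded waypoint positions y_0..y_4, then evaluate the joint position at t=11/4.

y_0 = S_0(0) = a_0 = 3
y_1 = S_1(0) = a_1 = 0
y_2 = S_2(0) = a_2 = 3
y_3 = S_3(0) = a_3 = -2
y_4 = S_3(3) = 5
t_q=11/4 is in segment 1 (τ=3/4); S_1(τ)=64427/22784

y_0=3 y_1=0 y_2=3 y_3=-2 y_4=5
S(11/4) = 64427/22784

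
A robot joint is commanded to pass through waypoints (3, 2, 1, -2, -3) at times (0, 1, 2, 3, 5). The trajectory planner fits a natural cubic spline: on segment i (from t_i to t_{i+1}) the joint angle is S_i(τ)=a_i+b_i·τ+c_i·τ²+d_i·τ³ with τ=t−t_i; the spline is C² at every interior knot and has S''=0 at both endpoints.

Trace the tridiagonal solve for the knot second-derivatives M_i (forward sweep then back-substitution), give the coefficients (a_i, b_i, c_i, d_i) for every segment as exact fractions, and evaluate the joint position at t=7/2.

  seg 0: a=3 b=-201/172 c=0 d=29/172
  seg 1: a=2 b=-57/86 c=87/172 d=-145/172
  seg 2: a=1 b=-375/172 c=-87/43 d=207/172
  seg 3: a=-2 b=-225/86 c=273/172 d=-91/344
S(7/2) = -8103/2752

Δ: Δ0=-1, Δ1=-1, Δ2=-3, Δ3=-1/2
row 1: diag=4, rhs=0; c'=1/4, d'=0
row 2: denom=4−1·1/4=15/4; d'=(-12−1·0)/(15/4)=-16/5
row 3: denom=6−1·4/15=86/15; d'=(15−1·-16/5)/(86/15)=273/86
back: M3=273/86
back: M2=-16/5−4/15·273/86=-174/43
back: M1=0−1/4·-174/43=87/86
M: M0=0, M1=87/86, M2=-174/43, M3=273/86, M4=0
seg 0: a=3, c=M0/2=0, d=(M1−M0)/(6·1)=29/172, b=Δ0−h0·(2M0+M1)/6=-201/172
seg 1: a=2, c=M1/2=87/172, d=(M2−M1)/(6·1)=-145/172, b=Δ1−h1·(2M1+M2)/6=-57/86
seg 2: a=1, c=M2/2=-87/43, d=(M3−M2)/(6·1)=207/172, b=Δ2−h2·(2M2+M3)/6=-375/172
seg 3: a=-2, c=M3/2=273/172, d=(M4−M3)/(6·2)=-91/344, b=Δ3−h3·(2M3+M4)/6=-225/86
t_q=7/2 → seg 3, τ=1/2; S=-2+-225/86·τ+273/172·τ²+-91/344·τ³=-8103/2752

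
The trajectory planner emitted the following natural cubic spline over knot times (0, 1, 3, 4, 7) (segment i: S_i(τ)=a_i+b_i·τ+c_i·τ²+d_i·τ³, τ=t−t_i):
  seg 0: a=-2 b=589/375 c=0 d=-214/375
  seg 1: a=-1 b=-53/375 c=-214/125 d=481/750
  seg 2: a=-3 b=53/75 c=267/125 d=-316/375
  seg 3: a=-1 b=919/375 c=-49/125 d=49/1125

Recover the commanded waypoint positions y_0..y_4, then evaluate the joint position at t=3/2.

y_0=-2 y_1=-1 y_2=-3 y_3=-1 y_4=4
S(3/2) = -2837/2000

y_0 = S_0(0) = a_0 = -2
y_1 = S_1(0) = a_1 = -1
y_2 = S_2(0) = a_2 = -3
y_3 = S_3(0) = a_3 = -1
y_4 = S_3(3) = 4
t_q=3/2 is in segment 1 (τ=1/2); S_1(τ)=-2837/2000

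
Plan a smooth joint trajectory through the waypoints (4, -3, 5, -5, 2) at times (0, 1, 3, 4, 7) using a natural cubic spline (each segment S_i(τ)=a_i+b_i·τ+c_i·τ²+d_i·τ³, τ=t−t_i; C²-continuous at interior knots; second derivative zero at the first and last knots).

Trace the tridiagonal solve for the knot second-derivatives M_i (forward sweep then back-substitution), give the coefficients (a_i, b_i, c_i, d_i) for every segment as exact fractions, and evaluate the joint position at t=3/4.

Δ: Δ0=-7, Δ1=4, Δ2=-10, Δ3=7/3
row 1: diag=6, rhs=66; c'=1/3, d'=11
row 2: denom=6−2·1/3=16/3; d'=(-84−2·11)/(16/3)=-159/8
row 3: denom=8−1·3/16=125/16; d'=(74−1·-159/8)/(125/16)=1502/125
back: M3=1502/125
back: M2=-159/8−3/16·1502/125=-2766/125
back: M1=11−1/3·-2766/125=2297/125
M: M0=0, M1=2297/125, M2=-2766/125, M3=1502/125, M4=0
seg 0: a=4, c=M0/2=0, d=(M1−M0)/(6·1)=2297/750, b=Δ0−h0·(2M0+M1)/6=-7547/750
seg 1: a=-3, c=M1/2=2297/250, d=(M2−M1)/(6·2)=-5063/1500, b=Δ1−h1·(2M1+M2)/6=-328/375
seg 2: a=5, c=M2/2=-1383/125, d=(M3−M2)/(6·1)=2134/375, b=Δ2−h2·(2M2+M3)/6=-347/75
seg 3: a=-5, c=M3/2=751/125, d=(M4−M3)/(6·3)=-751/1125, b=Δ3−h3·(2M3+M4)/6=-3631/375
t_q=3/4 → seg 0, τ=3/4; S=4+-7547/750·τ+0·τ²+2297/750·τ³=-36079/16000

  seg 0: a=4 b=-7547/750 c=0 d=2297/750
  seg 1: a=-3 b=-328/375 c=2297/250 d=-5063/1500
  seg 2: a=5 b=-347/75 c=-1383/125 d=2134/375
  seg 3: a=-5 b=-3631/375 c=751/125 d=-751/1125
S(3/4) = -36079/16000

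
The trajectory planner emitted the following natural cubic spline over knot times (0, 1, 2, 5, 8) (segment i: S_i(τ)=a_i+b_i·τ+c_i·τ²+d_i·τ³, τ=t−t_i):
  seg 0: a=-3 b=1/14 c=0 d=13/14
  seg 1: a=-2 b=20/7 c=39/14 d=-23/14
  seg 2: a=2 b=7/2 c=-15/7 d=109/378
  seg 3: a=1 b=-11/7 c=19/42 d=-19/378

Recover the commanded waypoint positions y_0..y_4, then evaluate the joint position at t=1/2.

y_0 = S_0(0) = a_0 = -3
y_1 = S_1(0) = a_1 = -2
y_2 = S_2(0) = a_2 = 2
y_3 = S_3(0) = a_3 = 1
y_4 = S_3(3) = -1
t_q=1/2 is in segment 0 (τ=1/2); S_0(τ)=-319/112

y_0=-3 y_1=-2 y_2=2 y_3=1 y_4=-1
S(1/2) = -319/112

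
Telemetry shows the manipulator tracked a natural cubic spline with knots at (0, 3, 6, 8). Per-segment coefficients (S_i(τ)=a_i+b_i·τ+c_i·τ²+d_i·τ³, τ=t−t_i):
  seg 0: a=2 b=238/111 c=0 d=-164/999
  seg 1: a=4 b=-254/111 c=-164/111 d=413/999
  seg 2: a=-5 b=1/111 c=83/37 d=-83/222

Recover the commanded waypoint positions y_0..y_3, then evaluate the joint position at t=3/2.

y_0=2 y_1=4 y_2=-5 y_3=1
S(3/2) = 345/74

y_0 = S_0(0) = a_0 = 2
y_1 = S_1(0) = a_1 = 4
y_2 = S_2(0) = a_2 = -5
y_3 = S_2(2) = 1
t_q=3/2 is in segment 0 (τ=3/2); S_0(τ)=345/74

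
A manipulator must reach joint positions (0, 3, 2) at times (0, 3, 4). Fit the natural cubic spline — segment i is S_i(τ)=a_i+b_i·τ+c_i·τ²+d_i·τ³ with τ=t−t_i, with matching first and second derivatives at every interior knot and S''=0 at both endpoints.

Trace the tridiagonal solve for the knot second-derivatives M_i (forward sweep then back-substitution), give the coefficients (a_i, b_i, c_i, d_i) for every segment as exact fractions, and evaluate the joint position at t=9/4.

Δ: Δ0=1, Δ1=-1
row 1: diag=8, rhs=-12; c'=1/8, d'=-3/2
back: M1=-3/2
M: M0=0, M1=-3/2, M2=0
seg 0: a=0, c=M0/2=0, d=(M1−M0)/(6·3)=-1/12, b=Δ0−h0·(2M0+M1)/6=7/4
seg 1: a=3, c=M1/2=-3/4, d=(M2−M1)/(6·1)=1/4, b=Δ1−h1·(2M1+M2)/6=-1/2
t_q=9/4 → seg 0, τ=9/4; S=0+7/4·τ+0·τ²+-1/12·τ³=765/256

  seg 0: a=0 b=7/4 c=0 d=-1/12
  seg 1: a=3 b=-1/2 c=-3/4 d=1/4
S(9/4) = 765/256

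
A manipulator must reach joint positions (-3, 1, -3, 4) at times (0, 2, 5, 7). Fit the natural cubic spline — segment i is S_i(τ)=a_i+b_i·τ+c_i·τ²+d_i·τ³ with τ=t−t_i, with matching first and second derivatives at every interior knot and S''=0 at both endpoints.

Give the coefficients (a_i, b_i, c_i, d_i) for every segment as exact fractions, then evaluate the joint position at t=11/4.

  seg 0: a=-3 b=119/39 c=0 d=-41/156
  seg 1: a=1 b=-4/39 c=-41/26 d=7/18
  seg 2: a=-3 b=73/78 c=25/13 d=-25/78
S(11/4) = 333/1664

Δ: Δ0=2, Δ1=-4/3, Δ2=7/2
row 1: diag=10, rhs=-20; c'=3/10, d'=-2
row 2: denom=10−3·3/10=91/10; d'=(29−3·-2)/(91/10)=50/13
back: M2=50/13
back: M1=-2−3/10·50/13=-41/13
M: M0=0, M1=-41/13, M2=50/13, M3=0
seg 0: a=-3, c=M0/2=0, d=(M1−M0)/(6·2)=-41/156, b=Δ0−h0·(2M0+M1)/6=119/39
seg 1: a=1, c=M1/2=-41/26, d=(M2−M1)/(6·3)=7/18, b=Δ1−h1·(2M1+M2)/6=-4/39
seg 2: a=-3, c=M2/2=25/13, d=(M3−M2)/(6·2)=-25/78, b=Δ2−h2·(2M2+M3)/6=73/78
t_q=11/4 → seg 1, τ=3/4; S=1+-4/39·τ+-41/26·τ²+7/18·τ³=333/1664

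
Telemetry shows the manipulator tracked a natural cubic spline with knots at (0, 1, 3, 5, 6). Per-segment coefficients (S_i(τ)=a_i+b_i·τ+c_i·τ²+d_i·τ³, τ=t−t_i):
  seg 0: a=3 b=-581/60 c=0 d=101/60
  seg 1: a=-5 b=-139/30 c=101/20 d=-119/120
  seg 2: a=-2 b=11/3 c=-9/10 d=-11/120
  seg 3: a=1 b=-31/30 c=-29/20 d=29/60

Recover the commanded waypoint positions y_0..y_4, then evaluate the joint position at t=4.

y_0 = S_0(0) = a_0 = 3
y_1 = S_1(0) = a_1 = -5
y_2 = S_2(0) = a_2 = -2
y_3 = S_3(0) = a_3 = 1
y_4 = S_3(1) = -1
t_q=4 is in segment 2 (τ=1); S_2(τ)=27/40

y_0=3 y_1=-5 y_2=-2 y_3=1 y_4=-1
S(4) = 27/40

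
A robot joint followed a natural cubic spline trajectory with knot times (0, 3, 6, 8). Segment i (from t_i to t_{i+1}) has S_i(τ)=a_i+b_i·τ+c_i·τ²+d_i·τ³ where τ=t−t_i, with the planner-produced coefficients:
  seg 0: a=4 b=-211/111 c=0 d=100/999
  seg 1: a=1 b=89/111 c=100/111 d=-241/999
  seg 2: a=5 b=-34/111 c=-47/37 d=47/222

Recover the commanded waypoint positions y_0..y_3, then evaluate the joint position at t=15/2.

y_0=4 y_1=1 y_2=5 y_3=1
S(15/2) = 1419/592

y_0 = S_0(0) = a_0 = 4
y_1 = S_1(0) = a_1 = 1
y_2 = S_2(0) = a_2 = 5
y_3 = S_2(2) = 1
t_q=15/2 is in segment 2 (τ=3/2); S_2(τ)=1419/592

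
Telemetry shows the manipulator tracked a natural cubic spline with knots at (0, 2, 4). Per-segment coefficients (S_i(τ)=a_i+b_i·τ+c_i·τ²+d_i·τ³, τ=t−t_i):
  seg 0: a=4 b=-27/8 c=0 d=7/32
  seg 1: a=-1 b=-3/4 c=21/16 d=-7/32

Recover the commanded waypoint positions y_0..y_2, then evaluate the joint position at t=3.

y_0=4 y_1=-1 y_2=1
S(3) = -21/32

y_0 = S_0(0) = a_0 = 4
y_1 = S_1(0) = a_1 = -1
y_2 = S_1(2) = 1
t_q=3 is in segment 1 (τ=1); S_1(τ)=-21/32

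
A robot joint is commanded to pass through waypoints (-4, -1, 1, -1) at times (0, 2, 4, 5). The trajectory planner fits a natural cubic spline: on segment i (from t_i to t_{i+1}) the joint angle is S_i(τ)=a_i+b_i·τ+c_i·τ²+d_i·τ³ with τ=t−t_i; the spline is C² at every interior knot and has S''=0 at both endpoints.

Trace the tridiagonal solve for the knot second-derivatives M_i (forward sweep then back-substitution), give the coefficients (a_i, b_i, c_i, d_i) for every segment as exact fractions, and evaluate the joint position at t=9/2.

Δ: Δ0=3/2, Δ1=1, Δ2=-2
row 1: diag=8, rhs=-3; c'=1/4, d'=-3/8
row 2: denom=6−2·1/4=11/2; d'=(-18−2·-3/8)/(11/2)=-69/22
back: M2=-69/22
back: M1=-3/8−1/4·-69/22=9/22
M: M0=0, M1=9/22, M2=-69/22, M3=0
seg 0: a=-4, c=M0/2=0, d=(M1−M0)/(6·2)=3/88, b=Δ0−h0·(2M0+M1)/6=15/11
seg 1: a=-1, c=M1/2=9/44, d=(M2−M1)/(6·2)=-13/44, b=Δ1−h1·(2M1+M2)/6=39/22
seg 2: a=1, c=M2/2=-69/44, d=(M3−M2)/(6·1)=23/44, b=Δ2−h2·(2M2+M3)/6=-21/22
t_q=9/2 → seg 2, τ=1/2; S=1+-21/22·τ+-69/44·τ²+23/44·τ³=69/352

  seg 0: a=-4 b=15/11 c=0 d=3/88
  seg 1: a=-1 b=39/22 c=9/44 d=-13/44
  seg 2: a=1 b=-21/22 c=-69/44 d=23/44
S(9/2) = 69/352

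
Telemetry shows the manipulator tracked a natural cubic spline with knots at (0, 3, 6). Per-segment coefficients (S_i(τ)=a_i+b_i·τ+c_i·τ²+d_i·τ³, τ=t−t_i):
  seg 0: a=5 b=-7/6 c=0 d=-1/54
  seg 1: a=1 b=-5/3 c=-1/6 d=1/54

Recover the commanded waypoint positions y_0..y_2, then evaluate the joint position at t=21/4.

y_0=5 y_1=1 y_2=-5
S(21/4) = -433/128

y_0 = S_0(0) = a_0 = 5
y_1 = S_1(0) = a_1 = 1
y_2 = S_1(3) = -5
t_q=21/4 is in segment 1 (τ=9/4); S_1(τ)=-433/128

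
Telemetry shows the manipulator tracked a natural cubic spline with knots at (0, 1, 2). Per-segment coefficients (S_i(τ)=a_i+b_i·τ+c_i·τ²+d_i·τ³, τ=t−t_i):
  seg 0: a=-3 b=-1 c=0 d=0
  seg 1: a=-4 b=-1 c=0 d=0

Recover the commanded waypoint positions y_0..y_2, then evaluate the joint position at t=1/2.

y_0 = S_0(0) = a_0 = -3
y_1 = S_1(0) = a_1 = -4
y_2 = S_1(1) = -5
t_q=1/2 is in segment 0 (τ=1/2); S_0(τ)=-7/2

y_0=-3 y_1=-4 y_2=-5
S(1/2) = -7/2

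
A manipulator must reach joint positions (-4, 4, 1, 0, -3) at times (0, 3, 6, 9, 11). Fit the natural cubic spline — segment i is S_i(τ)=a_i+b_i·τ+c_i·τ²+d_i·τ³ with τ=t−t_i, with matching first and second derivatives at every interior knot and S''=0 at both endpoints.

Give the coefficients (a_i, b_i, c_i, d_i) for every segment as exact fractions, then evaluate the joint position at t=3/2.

  seg 0: a=-4 b=3083/828 c=0 d=-875/7452
  seg 1: a=4 b=229/414 c=-875/828 d=1339/7452
  seg 2: a=1 b=-775/828 c=116/207 d=-893/7452
  seg 3: a=0 b=-335/414 c=-143/276 d=143/1656
S(3/2) = 875/736

Δ: Δ0=8/3, Δ1=-1, Δ2=-1/3, Δ3=-3/2
row 1: diag=12, rhs=-22; c'=1/4, d'=-11/6
row 2: denom=12−3·1/4=45/4; d'=(4−3·-11/6)/(45/4)=38/45
row 3: denom=10−3·4/15=46/5; d'=(-7−3·38/45)/(46/5)=-143/138
back: M3=-143/138
back: M2=38/45−4/15·-143/138=232/207
back: M1=-11/6−1/4·232/207=-875/414
M: M0=0, M1=-875/414, M2=232/207, M3=-143/138, M4=0
seg 0: a=-4, c=M0/2=0, d=(M1−M0)/(6·3)=-875/7452, b=Δ0−h0·(2M0+M1)/6=3083/828
seg 1: a=4, c=M1/2=-875/828, d=(M2−M1)/(6·3)=1339/7452, b=Δ1−h1·(2M1+M2)/6=229/414
seg 2: a=1, c=M2/2=116/207, d=(M3−M2)/(6·3)=-893/7452, b=Δ2−h2·(2M2+M3)/6=-775/828
seg 3: a=0, c=M3/2=-143/276, d=(M4−M3)/(6·2)=143/1656, b=Δ3−h3·(2M3+M4)/6=-335/414
t_q=3/2 → seg 0, τ=3/2; S=-4+3083/828·τ+0·τ²+-875/7452·τ³=875/736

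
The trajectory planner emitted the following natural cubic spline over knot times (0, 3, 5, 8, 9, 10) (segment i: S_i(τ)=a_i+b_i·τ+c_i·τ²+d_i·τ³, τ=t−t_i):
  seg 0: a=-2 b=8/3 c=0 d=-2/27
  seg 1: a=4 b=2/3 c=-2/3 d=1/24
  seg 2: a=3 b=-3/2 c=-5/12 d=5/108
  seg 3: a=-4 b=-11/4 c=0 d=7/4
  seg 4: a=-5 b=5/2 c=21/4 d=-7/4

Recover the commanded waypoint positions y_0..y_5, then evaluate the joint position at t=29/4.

y_0 = S_0(0) = a_0 = -2
y_1 = S_1(0) = a_1 = 4
y_2 = S_2(0) = a_2 = 3
y_3 = S_3(0) = a_3 = -4
y_4 = S_4(0) = a_4 = -5
y_5 = S_4(1) = 1
t_q=29/4 is in segment 2 (τ=9/4); S_2(τ)=-501/256

y_0=-2 y_1=4 y_2=3 y_3=-4 y_4=-5 y_5=1
S(29/4) = -501/256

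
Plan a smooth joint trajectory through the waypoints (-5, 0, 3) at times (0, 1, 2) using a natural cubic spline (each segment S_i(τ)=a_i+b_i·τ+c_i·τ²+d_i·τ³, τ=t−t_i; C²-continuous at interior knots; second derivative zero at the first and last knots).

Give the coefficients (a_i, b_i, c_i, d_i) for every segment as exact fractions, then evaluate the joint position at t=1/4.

  seg 0: a=-5 b=11/2 c=0 d=-1/2
  seg 1: a=0 b=4 c=-3/2 d=1/2
S(1/4) = -465/128

Δ: Δ0=5, Δ1=3
row 1: diag=4, rhs=-12; c'=1/4, d'=-3
back: M1=-3
M: M0=0, M1=-3, M2=0
seg 0: a=-5, c=M0/2=0, d=(M1−M0)/(6·1)=-1/2, b=Δ0−h0·(2M0+M1)/6=11/2
seg 1: a=0, c=M1/2=-3/2, d=(M2−M1)/(6·1)=1/2, b=Δ1−h1·(2M1+M2)/6=4
t_q=1/4 → seg 0, τ=1/4; S=-5+11/2·τ+0·τ²+-1/2·τ³=-465/128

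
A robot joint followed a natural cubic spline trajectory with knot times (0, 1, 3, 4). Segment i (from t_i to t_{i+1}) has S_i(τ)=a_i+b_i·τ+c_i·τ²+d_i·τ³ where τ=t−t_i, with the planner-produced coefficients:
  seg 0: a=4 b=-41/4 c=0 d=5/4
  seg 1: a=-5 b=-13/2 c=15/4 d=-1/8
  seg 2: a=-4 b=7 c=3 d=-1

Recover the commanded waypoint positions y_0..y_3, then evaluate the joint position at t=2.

y_0=4 y_1=-5 y_2=-4 y_3=5
S(2) = -63/8

y_0 = S_0(0) = a_0 = 4
y_1 = S_1(0) = a_1 = -5
y_2 = S_2(0) = a_2 = -4
y_3 = S_2(1) = 5
t_q=2 is in segment 1 (τ=1); S_1(τ)=-63/8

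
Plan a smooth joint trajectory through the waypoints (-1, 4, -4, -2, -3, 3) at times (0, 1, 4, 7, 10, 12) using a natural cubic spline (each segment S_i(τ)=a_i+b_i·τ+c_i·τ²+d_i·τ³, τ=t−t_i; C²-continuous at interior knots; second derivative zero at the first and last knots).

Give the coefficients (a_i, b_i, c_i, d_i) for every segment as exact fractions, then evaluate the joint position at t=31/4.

  seg 0: a=-1 b=18499/2979 c=0 d=-3604/2979
  seg 1: a=4 b=7687/2979 c=-3604/993 d=16805/26811
  seg 2: a=-4 b=-6770/2979 c=5993/2979 d=-9223/26811
  seg 3: a=-2 b=1519/2979 c=-3230/2979 d=7178/26811
  seg 4: a=-3 b=3673/2979 c=1316/993 d=-658/2979
S(31/4) = -22397/10592

Δ: Δ0=5, Δ1=-8/3, Δ2=2/3, Δ3=-1/3, Δ4=3
row 1: diag=8, rhs=-46; c'=3/8, d'=-23/4
row 2: denom=12−3·3/8=87/8; d'=(20−3·-23/4)/(87/8)=298/87
row 3: denom=12−3·8/29=324/29; d'=(-6−3·298/87)/(324/29)=-118/81
row 4: denom=10−3·29/108=331/36; d'=(20−3·-118/81)/(331/36)=2632/993
back: M4=2632/993
back: M3=-118/81−29/108·2632/993=-6460/2979
back: M2=298/87−8/29·-6460/2979=11986/2979
back: M1=-23/4−3/8·11986/2979=-7208/993
M: M0=0, M1=-7208/993, M2=11986/2979, M3=-6460/2979, M4=2632/993, M5=0
seg 0: a=-1, c=M0/2=0, d=(M1−M0)/(6·1)=-3604/2979, b=Δ0−h0·(2M0+M1)/6=18499/2979
seg 1: a=4, c=M1/2=-3604/993, d=(M2−M1)/(6·3)=16805/26811, b=Δ1−h1·(2M1+M2)/6=7687/2979
seg 2: a=-4, c=M2/2=5993/2979, d=(M3−M2)/(6·3)=-9223/26811, b=Δ2−h2·(2M2+M3)/6=-6770/2979
seg 3: a=-2, c=M3/2=-3230/2979, d=(M4−M3)/(6·3)=7178/26811, b=Δ3−h3·(2M3+M4)/6=1519/2979
seg 4: a=-3, c=M4/2=1316/993, d=(M5−M4)/(6·2)=-658/2979, b=Δ4−h4·(2M4+M5)/6=3673/2979
t_q=31/4 → seg 3, τ=3/4; S=-2+1519/2979·τ+-3230/2979·τ²+7178/26811·τ³=-22397/10592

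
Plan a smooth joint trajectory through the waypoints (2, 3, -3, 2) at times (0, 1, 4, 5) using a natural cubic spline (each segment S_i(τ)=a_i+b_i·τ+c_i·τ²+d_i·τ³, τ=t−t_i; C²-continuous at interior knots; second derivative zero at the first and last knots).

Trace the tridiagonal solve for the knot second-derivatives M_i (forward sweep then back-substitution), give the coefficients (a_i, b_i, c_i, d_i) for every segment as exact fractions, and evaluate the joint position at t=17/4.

  seg 0: a=2 b=20/11 c=0 d=-9/11
  seg 1: a=3 b=-7/11 c=-27/11 d=2/3
  seg 2: a=-3 b=29/11 c=39/11 d=-13/11
S(17/4) = -1505/704

Δ: Δ0=1, Δ1=-2, Δ2=5
row 1: diag=8, rhs=-18; c'=3/8, d'=-9/4
row 2: denom=8−3·3/8=55/8; d'=(42−3·-9/4)/(55/8)=78/11
back: M2=78/11
back: M1=-9/4−3/8·78/11=-54/11
M: M0=0, M1=-54/11, M2=78/11, M3=0
seg 0: a=2, c=M0/2=0, d=(M1−M0)/(6·1)=-9/11, b=Δ0−h0·(2M0+M1)/6=20/11
seg 1: a=3, c=M1/2=-27/11, d=(M2−M1)/(6·3)=2/3, b=Δ1−h1·(2M1+M2)/6=-7/11
seg 2: a=-3, c=M2/2=39/11, d=(M3−M2)/(6·1)=-13/11, b=Δ2−h2·(2M2+M3)/6=29/11
t_q=17/4 → seg 2, τ=1/4; S=-3+29/11·τ+39/11·τ²+-13/11·τ³=-1505/704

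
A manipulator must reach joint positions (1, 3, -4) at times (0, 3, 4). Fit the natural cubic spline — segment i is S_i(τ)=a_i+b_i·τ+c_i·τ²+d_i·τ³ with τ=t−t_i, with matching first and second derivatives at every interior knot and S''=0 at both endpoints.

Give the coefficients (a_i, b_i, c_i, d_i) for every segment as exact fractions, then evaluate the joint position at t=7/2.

Δ: Δ0=2/3, Δ1=-7
row 1: diag=8, rhs=-46; c'=1/8, d'=-23/4
back: M1=-23/4
M: M0=0, M1=-23/4, M2=0
seg 0: a=1, c=M0/2=0, d=(M1−M0)/(6·3)=-23/72, b=Δ0−h0·(2M0+M1)/6=85/24
seg 1: a=3, c=M1/2=-23/8, d=(M2−M1)/(6·1)=23/24, b=Δ1−h1·(2M1+M2)/6=-61/12
t_q=7/2 → seg 1, τ=1/2; S=3+-61/12·τ+-23/8·τ²+23/24·τ³=-9/64

  seg 0: a=1 b=85/24 c=0 d=-23/72
  seg 1: a=3 b=-61/12 c=-23/8 d=23/24
S(7/2) = -9/64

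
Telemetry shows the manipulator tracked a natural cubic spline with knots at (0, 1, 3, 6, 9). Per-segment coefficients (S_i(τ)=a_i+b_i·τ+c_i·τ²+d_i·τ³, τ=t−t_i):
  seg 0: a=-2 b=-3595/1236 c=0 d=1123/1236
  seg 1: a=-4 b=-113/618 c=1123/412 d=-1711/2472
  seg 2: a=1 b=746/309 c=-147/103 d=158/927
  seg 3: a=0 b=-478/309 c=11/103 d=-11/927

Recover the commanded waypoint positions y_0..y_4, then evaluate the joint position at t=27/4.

y_0 = S_0(0) = a_0 = -2
y_1 = S_1(0) = a_1 = -4
y_2 = S_2(0) = a_2 = 1
y_3 = S_3(0) = a_3 = 0
y_4 = S_3(3) = -4
t_q=27/4 is in segment 3 (τ=3/4); S_3(τ)=-7285/6592

y_0=-2 y_1=-4 y_2=1 y_3=0 y_4=-4
S(27/4) = -7285/6592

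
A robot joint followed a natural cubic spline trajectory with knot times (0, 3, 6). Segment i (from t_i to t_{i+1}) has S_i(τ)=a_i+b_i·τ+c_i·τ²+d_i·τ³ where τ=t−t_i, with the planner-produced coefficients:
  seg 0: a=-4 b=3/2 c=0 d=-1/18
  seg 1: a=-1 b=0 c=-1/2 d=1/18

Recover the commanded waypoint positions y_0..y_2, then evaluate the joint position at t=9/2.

y_0=-4 y_1=-1 y_2=-4
S(9/2) = -31/16

y_0 = S_0(0) = a_0 = -4
y_1 = S_1(0) = a_1 = -1
y_2 = S_1(3) = -4
t_q=9/2 is in segment 1 (τ=3/2); S_1(τ)=-31/16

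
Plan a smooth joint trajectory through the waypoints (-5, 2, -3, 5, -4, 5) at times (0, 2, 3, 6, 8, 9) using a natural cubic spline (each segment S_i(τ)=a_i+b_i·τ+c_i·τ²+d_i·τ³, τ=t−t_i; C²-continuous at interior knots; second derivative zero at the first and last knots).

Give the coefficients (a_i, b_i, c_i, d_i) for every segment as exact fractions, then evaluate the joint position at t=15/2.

  seg 0: a=-5 b=12041/1731 c=0 d=-11965/13848
  seg 1: a=2 b=-11813/3462 c=-11965/2308 d=24901/6924
  seg 2: a=-3 b=-20713/6924 c=3234/577 d=-2861/2308
  seg 3: a=5 b=-9803/3462 c=-12813/2308 d=32663/13848
  seg 4: a=-4 b=5654/1731 c=9925/1154 d=-9925/3462
S(15/2) = -139509/36928

Δ: Δ0=7/2, Δ1=-5, Δ2=8/3, Δ3=-9/2, Δ4=9
row 1: diag=6, rhs=-51; c'=1/6, d'=-17/2
row 2: denom=8−1·1/6=47/6; d'=(46−1·-17/2)/(47/6)=327/47
row 3: denom=10−3·18/47=416/47; d'=(-43−3·327/47)/(416/47)=-1501/208
row 4: denom=6−2·47/208=577/104; d'=(81−2·-1501/208)/(577/104)=9925/577
back: M4=9925/577
back: M3=-1501/208−47/208·9925/577=-12813/1154
back: M2=327/47−18/47·-12813/1154=6468/577
back: M1=-17/2−1/6·6468/577=-11965/1154
M: M0=0, M1=-11965/1154, M2=6468/577, M3=-12813/1154, M4=9925/577, M5=0
seg 0: a=-5, c=M0/2=0, d=(M1−M0)/(6·2)=-11965/13848, b=Δ0−h0·(2M0+M1)/6=12041/1731
seg 1: a=2, c=M1/2=-11965/2308, d=(M2−M1)/(6·1)=24901/6924, b=Δ1−h1·(2M1+M2)/6=-11813/3462
seg 2: a=-3, c=M2/2=3234/577, d=(M3−M2)/(6·3)=-2861/2308, b=Δ2−h2·(2M2+M3)/6=-20713/6924
seg 3: a=5, c=M3/2=-12813/2308, d=(M4−M3)/(6·2)=32663/13848, b=Δ3−h3·(2M3+M4)/6=-9803/3462
seg 4: a=-4, c=M4/2=9925/1154, d=(M5−M4)/(6·1)=-9925/3462, b=Δ4−h4·(2M4+M5)/6=5654/1731
t_q=15/2 → seg 3, τ=3/2; S=5+-9803/3462·τ+-12813/2308·τ²+32663/13848·τ³=-139509/36928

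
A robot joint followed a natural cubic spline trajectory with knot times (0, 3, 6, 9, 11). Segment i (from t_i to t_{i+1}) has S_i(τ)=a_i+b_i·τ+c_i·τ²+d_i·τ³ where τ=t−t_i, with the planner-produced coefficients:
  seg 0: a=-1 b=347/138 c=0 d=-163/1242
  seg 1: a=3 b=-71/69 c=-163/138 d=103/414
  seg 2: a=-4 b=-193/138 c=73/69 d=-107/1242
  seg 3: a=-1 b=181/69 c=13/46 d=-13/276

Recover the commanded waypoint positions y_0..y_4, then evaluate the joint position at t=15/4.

y_0=-1 y_1=3 y_2=-4 y_3=-1 y_4=5
S(15/4) = 4913/2944

y_0 = S_0(0) = a_0 = -1
y_1 = S_1(0) = a_1 = 3
y_2 = S_2(0) = a_2 = -4
y_3 = S_3(0) = a_3 = -1
y_4 = S_3(2) = 5
t_q=15/4 is in segment 1 (τ=3/4); S_1(τ)=4913/2944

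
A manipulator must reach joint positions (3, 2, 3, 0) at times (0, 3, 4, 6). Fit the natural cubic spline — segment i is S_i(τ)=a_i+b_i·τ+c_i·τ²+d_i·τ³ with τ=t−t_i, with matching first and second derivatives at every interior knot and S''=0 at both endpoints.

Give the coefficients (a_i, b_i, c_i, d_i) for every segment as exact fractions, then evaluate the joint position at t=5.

  seg 0: a=3 b=-283/282 c=0 d=7/94
  seg 1: a=2 b=142/141 c=63/94 d=-191/282
  seg 2: a=3 b=89/282 c=-64/47 d=32/141
S(5) = 205/94

Δ: Δ0=-1/3, Δ1=1, Δ2=-3/2
row 1: diag=8, rhs=8; c'=1/8, d'=1
row 2: denom=6−1·1/8=47/8; d'=(-15−1·1)/(47/8)=-128/47
back: M2=-128/47
back: M1=1−1/8·-128/47=63/47
M: M0=0, M1=63/47, M2=-128/47, M3=0
seg 0: a=3, c=M0/2=0, d=(M1−M0)/(6·3)=7/94, b=Δ0−h0·(2M0+M1)/6=-283/282
seg 1: a=2, c=M1/2=63/94, d=(M2−M1)/(6·1)=-191/282, b=Δ1−h1·(2M1+M2)/6=142/141
seg 2: a=3, c=M2/2=-64/47, d=(M3−M2)/(6·2)=32/141, b=Δ2−h2·(2M2+M3)/6=89/282
t_q=5 → seg 2, τ=1; S=3+89/282·τ+-64/47·τ²+32/141·τ³=205/94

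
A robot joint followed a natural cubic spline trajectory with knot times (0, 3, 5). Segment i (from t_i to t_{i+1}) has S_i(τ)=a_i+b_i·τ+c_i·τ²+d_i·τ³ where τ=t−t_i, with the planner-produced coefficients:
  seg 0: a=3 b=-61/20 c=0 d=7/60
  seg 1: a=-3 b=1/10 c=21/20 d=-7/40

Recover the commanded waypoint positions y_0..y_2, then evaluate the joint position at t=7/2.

y_0=3 y_1=-3 y_2=0
S(7/2) = -867/320

y_0 = S_0(0) = a_0 = 3
y_1 = S_1(0) = a_1 = -3
y_2 = S_1(2) = 0
t_q=7/2 is in segment 1 (τ=1/2); S_1(τ)=-867/320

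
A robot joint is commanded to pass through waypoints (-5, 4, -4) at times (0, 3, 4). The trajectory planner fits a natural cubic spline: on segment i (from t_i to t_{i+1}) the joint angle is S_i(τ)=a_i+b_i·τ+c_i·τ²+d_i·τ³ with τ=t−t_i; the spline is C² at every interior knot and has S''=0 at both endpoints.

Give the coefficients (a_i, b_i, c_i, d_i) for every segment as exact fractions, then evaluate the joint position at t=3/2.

Δ: Δ0=3, Δ1=-8
row 1: diag=8, rhs=-66; c'=1/8, d'=-33/4
back: M1=-33/4
M: M0=0, M1=-33/4, M2=0
seg 0: a=-5, c=M0/2=0, d=(M1−M0)/(6·3)=-11/24, b=Δ0−h0·(2M0+M1)/6=57/8
seg 1: a=4, c=M1/2=-33/8, d=(M2−M1)/(6·1)=11/8, b=Δ1−h1·(2M1+M2)/6=-21/4
t_q=3/2 → seg 0, τ=3/2; S=-5+57/8·τ+0·τ²+-11/24·τ³=265/64

  seg 0: a=-5 b=57/8 c=0 d=-11/24
  seg 1: a=4 b=-21/4 c=-33/8 d=11/8
S(3/2) = 265/64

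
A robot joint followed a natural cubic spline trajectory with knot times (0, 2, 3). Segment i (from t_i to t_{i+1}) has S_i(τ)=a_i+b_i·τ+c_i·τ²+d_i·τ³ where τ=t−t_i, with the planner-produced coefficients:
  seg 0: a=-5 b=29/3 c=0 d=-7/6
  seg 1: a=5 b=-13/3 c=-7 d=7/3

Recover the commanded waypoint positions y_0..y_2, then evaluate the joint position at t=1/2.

y_0 = S_0(0) = a_0 = -5
y_1 = S_1(0) = a_1 = 5
y_2 = S_1(1) = -4
t_q=1/2 is in segment 0 (τ=1/2); S_0(τ)=-5/16

y_0=-5 y_1=5 y_2=-4
S(1/2) = -5/16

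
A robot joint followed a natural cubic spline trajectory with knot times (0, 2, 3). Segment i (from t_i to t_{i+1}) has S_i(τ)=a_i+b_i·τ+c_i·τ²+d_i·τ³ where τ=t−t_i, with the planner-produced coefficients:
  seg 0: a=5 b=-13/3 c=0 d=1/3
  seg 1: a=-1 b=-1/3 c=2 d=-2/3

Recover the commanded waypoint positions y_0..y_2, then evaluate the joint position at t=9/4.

y_0 = S_0(0) = a_0 = 5
y_1 = S_1(0) = a_1 = -1
y_2 = S_1(1) = 0
t_q=9/4 is in segment 1 (τ=1/4); S_1(τ)=-31/32

y_0=5 y_1=-1 y_2=0
S(9/4) = -31/32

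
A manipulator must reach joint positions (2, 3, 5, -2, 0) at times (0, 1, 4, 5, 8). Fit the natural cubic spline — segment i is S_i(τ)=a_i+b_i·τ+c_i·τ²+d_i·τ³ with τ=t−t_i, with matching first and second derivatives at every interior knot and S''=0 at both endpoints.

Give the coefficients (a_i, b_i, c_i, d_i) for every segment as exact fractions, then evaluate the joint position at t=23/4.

  seg 0: a=2 b=41/72 c=0 d=31/72
  seg 1: a=3 b=67/36 c=31/24 d=-365/648
  seg 2: a=5 b=-403/72 c=-34/9 d=19/8
  seg 3: a=-2 b=-217/36 c=241/72 d=-241/648
S(23/4) = -2455/512

Δ: Δ0=1, Δ1=2/3, Δ2=-7, Δ3=2/3
row 1: diag=8, rhs=-2; c'=3/8, d'=-1/4
row 2: denom=8−3·3/8=55/8; d'=(-46−3·-1/4)/(55/8)=-362/55
row 3: denom=8−1·8/55=432/55; d'=(46−1·-362/55)/(432/55)=241/36
back: M3=241/36
back: M2=-362/55−8/55·241/36=-68/9
back: M1=-1/4−3/8·-68/9=31/12
M: M0=0, M1=31/12, M2=-68/9, M3=241/36, M4=0
seg 0: a=2, c=M0/2=0, d=(M1−M0)/(6·1)=31/72, b=Δ0−h0·(2M0+M1)/6=41/72
seg 1: a=3, c=M1/2=31/24, d=(M2−M1)/(6·3)=-365/648, b=Δ1−h1·(2M1+M2)/6=67/36
seg 2: a=5, c=M2/2=-34/9, d=(M3−M2)/(6·1)=19/8, b=Δ2−h2·(2M2+M3)/6=-403/72
seg 3: a=-2, c=M3/2=241/72, d=(M4−M3)/(6·3)=-241/648, b=Δ3−h3·(2M3+M4)/6=-217/36
t_q=23/4 → seg 3, τ=3/4; S=-2+-217/36·τ+241/72·τ²+-241/648·τ³=-2455/512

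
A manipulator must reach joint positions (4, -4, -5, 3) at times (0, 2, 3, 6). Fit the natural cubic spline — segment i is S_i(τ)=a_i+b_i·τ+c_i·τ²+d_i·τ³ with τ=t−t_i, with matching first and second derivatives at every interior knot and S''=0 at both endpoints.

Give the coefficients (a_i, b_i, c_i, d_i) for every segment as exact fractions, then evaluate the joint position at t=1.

  seg 0: a=4 b=-686/141 c=0 d=61/282
  seg 1: a=-4 b=-320/141 c=61/47 d=-4/141
  seg 2: a=-5 b=34/141 c=57/47 d=-19/141
S(1) = -61/94

Δ: Δ0=-4, Δ1=-1, Δ2=8/3
row 1: diag=6, rhs=18; c'=1/6, d'=3
row 2: denom=8−1·1/6=47/6; d'=(22−1·3)/(47/6)=114/47
back: M2=114/47
back: M1=3−1/6·114/47=122/47
M: M0=0, M1=122/47, M2=114/47, M3=0
seg 0: a=4, c=M0/2=0, d=(M1−M0)/(6·2)=61/282, b=Δ0−h0·(2M0+M1)/6=-686/141
seg 1: a=-4, c=M1/2=61/47, d=(M2−M1)/(6·1)=-4/141, b=Δ1−h1·(2M1+M2)/6=-320/141
seg 2: a=-5, c=M2/2=57/47, d=(M3−M2)/(6·3)=-19/141, b=Δ2−h2·(2M2+M3)/6=34/141
t_q=1 → seg 0, τ=1; S=4+-686/141·τ+0·τ²+61/282·τ³=-61/94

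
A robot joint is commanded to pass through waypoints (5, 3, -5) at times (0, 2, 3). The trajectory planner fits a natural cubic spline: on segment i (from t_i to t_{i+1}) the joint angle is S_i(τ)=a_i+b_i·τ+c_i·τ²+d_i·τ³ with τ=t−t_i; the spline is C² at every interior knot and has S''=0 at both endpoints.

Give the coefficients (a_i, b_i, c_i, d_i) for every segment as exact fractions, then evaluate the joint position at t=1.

  seg 0: a=5 b=4/3 c=0 d=-7/12
  seg 1: a=3 b=-17/3 c=-7/2 d=7/6
S(1) = 23/4

Δ: Δ0=-1, Δ1=-8
row 1: diag=6, rhs=-42; c'=1/6, d'=-7
back: M1=-7
M: M0=0, M1=-7, M2=0
seg 0: a=5, c=M0/2=0, d=(M1−M0)/(6·2)=-7/12, b=Δ0−h0·(2M0+M1)/6=4/3
seg 1: a=3, c=M1/2=-7/2, d=(M2−M1)/(6·1)=7/6, b=Δ1−h1·(2M1+M2)/6=-17/3
t_q=1 → seg 0, τ=1; S=5+4/3·τ+0·τ²+-7/12·τ³=23/4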